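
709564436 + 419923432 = 1129487868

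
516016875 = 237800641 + 278216234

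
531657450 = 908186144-376528694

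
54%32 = 22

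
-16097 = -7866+-8231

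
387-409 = -22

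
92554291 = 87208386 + 5345905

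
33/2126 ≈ 0.0155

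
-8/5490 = -4/2745 ≈ -0.00146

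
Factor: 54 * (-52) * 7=-1 * 2^3 * 3^3 * 7^1 * 13^1=-19656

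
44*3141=138204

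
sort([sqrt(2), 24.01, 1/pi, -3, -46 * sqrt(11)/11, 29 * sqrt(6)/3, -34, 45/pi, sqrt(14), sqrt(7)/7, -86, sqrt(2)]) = [-86, -34, -46 * sqrt(11)/11, -3, 1/pi, sqrt(7)/7, sqrt(2), sqrt(2), sqrt(14), 45/pi, 29 * sqrt(6)/3, 24.01]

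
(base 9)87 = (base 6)211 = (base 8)117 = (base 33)2d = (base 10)79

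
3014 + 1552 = 4566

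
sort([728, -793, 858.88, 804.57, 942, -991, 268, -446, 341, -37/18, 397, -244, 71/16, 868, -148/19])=[-991, -793, -446, -244, -148/19, -37/18, 71/16, 268, 341, 397, 728, 804.57, 858.88, 868, 942]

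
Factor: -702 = -1 * 2^1 * 3^3 * 13^1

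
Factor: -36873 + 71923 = 2^1*5^2*701^1 = 35050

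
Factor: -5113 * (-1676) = 2^2 * 419^1 * 5113^1 = 8569388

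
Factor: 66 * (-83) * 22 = -1 * 2^2 * 3^1 * 11^2 * 83^1 = -120516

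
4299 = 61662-57363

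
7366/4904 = 3683/2452 ≈ 1.50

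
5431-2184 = 3247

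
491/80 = 6 + 11/80 ≈ 6.14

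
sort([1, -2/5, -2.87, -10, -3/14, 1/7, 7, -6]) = [-10, -6, -2.87, -2/5, -3/14, 1/7, 1, 7]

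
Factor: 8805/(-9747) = -1 * 3^(-2) * 5^1 * 19^(-2) * 587^1 = -2935/3249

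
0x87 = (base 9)160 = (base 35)3u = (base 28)4n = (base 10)135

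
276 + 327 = 603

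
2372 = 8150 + -5778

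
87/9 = 29/3 ≈ 9.67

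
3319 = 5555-2236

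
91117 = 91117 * 1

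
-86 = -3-83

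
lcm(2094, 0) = 0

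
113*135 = 15255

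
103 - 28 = 75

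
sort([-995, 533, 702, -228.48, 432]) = [-995, -228.48, 432, 533, 702]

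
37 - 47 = -10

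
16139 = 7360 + 8779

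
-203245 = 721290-924535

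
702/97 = 7 + 23/97 ≈ 7.24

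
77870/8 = 9733 + 3/4 = 9733.75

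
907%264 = 115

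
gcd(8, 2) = 2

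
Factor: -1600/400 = -1*2^2 = -4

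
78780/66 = 1193 + 7/11 ≈ 1193.64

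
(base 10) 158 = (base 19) 86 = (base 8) 236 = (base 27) 5n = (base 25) 68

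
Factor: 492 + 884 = 2^5 * 43^1 = 1376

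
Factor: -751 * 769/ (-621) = 3^ (-3) * 23^ (-1) * 751^1 * 769^1 = 577519/621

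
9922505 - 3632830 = 6289675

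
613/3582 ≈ 0.171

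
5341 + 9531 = 14872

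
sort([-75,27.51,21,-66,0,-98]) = [-98,-75,-66,0,21,27.51]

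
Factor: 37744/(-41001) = -1*2^4*3^(-1)*7^1*79^(-1)*173^(-1)*337^1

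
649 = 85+564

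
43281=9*4809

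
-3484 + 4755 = 1271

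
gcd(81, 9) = 9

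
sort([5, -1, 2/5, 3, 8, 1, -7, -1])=[-7, -1, -1, 2/5, 1, 3, 5, 8]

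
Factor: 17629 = 17^2 * 61^1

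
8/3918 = 4/1959 ≈ 0.00204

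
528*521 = 275088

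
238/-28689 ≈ -0.00830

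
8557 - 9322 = -765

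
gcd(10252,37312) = 44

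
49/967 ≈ 0.0507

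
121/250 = 0.484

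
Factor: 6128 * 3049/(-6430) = -1 * 2^3 * 5^(-1) * 383^1 * 643^(-1) * 3049^1 = -9342136/3215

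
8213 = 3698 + 4515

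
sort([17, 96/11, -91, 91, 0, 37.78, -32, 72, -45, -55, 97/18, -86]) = [-91, -86, -55, -45, -32, 0, 97/18, 96/11, 17, 37.78, 72, 91]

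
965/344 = 2 + 277/344 ≈ 2.81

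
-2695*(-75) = 202125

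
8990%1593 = 1025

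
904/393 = 2 + 118/393 ≈ 2.30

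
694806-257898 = 436908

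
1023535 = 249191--774344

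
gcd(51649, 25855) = 1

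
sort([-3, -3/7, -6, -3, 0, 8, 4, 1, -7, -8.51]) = [-8.51, -7, -6, -3, -3, -3/7, 0, 1, 4, 8]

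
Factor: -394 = -1*2^1*197^1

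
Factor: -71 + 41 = -1 * 2^1 * 3^1 * 5^1 = -30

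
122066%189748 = 122066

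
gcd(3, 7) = 1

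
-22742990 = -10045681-12697309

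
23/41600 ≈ 0.000553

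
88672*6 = 532032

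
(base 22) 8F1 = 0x106B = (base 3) 12202200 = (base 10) 4203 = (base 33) 3SC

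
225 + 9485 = 9710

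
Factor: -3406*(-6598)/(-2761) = -1*2^2*11^(-1)*13^1*131^1*251^(-1)*3299^1 = -22472788/2761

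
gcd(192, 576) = 192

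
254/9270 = 127/4635 ≈ 0.0274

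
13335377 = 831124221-817788844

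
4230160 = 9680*437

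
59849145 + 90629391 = 150478536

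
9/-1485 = -1/165 ≈ -0.00606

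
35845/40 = 896 + 1/8 ≈ 896.13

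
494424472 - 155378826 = 339045646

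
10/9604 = 5/4802 ≈ 0.00104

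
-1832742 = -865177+-967565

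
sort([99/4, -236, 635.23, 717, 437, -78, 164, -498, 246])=[-498, -236, -78, 99/4, 164, 246, 437, 635.23, 717]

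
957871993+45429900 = 1003301893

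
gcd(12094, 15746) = 2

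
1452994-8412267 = -6959273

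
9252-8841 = 411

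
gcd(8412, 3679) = 1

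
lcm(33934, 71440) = 1357360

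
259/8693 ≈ 0.0298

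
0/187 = 0 = 0.00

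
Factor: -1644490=-1*2^1*5^1*164449^1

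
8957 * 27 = 241839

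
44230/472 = 22115/236 ≈ 93.71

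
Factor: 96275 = 5^2*3851^1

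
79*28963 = 2288077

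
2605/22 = 118 + 9/22≈118.41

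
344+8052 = 8396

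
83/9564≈0.00868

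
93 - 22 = 71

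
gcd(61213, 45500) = 1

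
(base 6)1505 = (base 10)401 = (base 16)191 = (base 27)en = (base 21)j2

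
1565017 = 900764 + 664253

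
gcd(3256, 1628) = 1628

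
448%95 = 68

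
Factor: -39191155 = -1 * 5^1 * 179^1 * 43789^1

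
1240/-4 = -310 = -310.00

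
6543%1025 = 393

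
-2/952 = -1/476 ≈ -0.00210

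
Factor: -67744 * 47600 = -1 * 2^9 * 5^2 * 7^1 * 17^1 * 29^1 * 73^1 = -3224614400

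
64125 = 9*7125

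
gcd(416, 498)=2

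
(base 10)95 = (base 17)5a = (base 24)3n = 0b1011111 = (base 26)3h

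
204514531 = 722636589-518122058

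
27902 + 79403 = 107305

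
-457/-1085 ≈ 0.421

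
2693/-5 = -538 - 3/5 = -538.60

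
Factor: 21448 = 2^3*7^1*383^1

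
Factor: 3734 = 2^1*1867^1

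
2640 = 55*48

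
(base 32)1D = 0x2D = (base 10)45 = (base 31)1E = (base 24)1L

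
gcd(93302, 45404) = 2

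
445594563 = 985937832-540343269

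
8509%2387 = 1348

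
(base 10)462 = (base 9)563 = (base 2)111001110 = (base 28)ge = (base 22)l0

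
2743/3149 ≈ 0.871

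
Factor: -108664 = -1*2^3*17^2*47^1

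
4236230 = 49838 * 85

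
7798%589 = 141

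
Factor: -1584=-1*2^4*3^2*11^1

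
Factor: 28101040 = 2^4*5^1*11^2*2903^1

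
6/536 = 3/268 ≈ 0.0112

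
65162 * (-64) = -4170368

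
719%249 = 221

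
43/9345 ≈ 0.00460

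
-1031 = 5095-6126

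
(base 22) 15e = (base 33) ie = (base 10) 608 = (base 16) 260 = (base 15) 2a8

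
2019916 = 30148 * 67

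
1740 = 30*58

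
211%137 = 74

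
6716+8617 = 15333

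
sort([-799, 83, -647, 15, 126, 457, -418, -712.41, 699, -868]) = [-868, -799, -712.41, -647, -418, 15, 83, 126, 457, 699]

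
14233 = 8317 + 5916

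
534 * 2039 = 1088826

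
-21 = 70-91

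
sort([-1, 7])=[-1, 7]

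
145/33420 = 29/6684 ≈ 0.00434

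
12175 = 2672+9503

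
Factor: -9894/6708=-1 * 2^(-1) * 13^(-1) * 17^1 * 43^(-1) * 97^1=-1649/1118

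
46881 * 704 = 33004224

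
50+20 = 70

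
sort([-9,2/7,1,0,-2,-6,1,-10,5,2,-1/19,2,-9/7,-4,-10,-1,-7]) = [-10,-10,-9,-7,-6,-4,-2,-9/7,-1,-1/19,0,2/7,1,1,2,2,5]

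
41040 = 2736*15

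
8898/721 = 12 + 246/721 ≈ 12.34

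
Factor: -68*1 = -1*2^2*17^1 = -68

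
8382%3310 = 1762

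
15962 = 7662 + 8300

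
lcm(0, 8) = 0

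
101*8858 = 894658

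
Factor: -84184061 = -1*13^1*71^1*223^1*409^1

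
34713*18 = 624834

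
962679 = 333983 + 628696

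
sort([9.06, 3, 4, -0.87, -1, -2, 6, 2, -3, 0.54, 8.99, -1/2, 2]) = [-3, -2, -1, -0.87, -1/2, 0.54, 2, 2, 3, 4, 6, 8.99, 9.06]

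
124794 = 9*13866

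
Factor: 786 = 2^1*3^1*131^1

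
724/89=8 + 12/89≈8.13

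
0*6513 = 0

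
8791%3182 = 2427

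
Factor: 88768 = 2^6*19^1*73^1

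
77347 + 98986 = 176333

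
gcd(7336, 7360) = 8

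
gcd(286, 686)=2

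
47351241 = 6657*7113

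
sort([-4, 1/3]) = [-4, 1/3]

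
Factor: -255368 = -1 * 2^3 * 137^1 * 233^1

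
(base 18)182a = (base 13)3b17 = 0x2116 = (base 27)bgj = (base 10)8470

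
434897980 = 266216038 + 168681942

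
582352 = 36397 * 16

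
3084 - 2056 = 1028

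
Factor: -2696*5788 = -1*2^5*337^1*1447^1 = -15604448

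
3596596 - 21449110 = -17852514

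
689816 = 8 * 86227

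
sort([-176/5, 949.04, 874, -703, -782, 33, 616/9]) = [-782, -703, -176/5, 33, 616/9, 874, 949.04]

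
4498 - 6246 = -1748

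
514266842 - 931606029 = -417339187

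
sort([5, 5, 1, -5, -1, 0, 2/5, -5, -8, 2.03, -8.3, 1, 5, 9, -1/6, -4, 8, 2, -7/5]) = [-8.3, -8, -5, -5, -4, -7/5, -1, -1/6, 0, 2/5, 1, 1, 2, 2.03, 5, 5, 5, 8, 9]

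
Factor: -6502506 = -1 * 2^1 * 3^1 * 367^1 * 2953^1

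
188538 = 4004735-3816197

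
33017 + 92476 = 125493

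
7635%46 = 45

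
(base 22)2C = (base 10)56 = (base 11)51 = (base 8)70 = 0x38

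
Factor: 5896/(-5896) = -1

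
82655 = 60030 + 22625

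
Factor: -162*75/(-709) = 2^1*3^5*5^2*709^(-1) = 12150/709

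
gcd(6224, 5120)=16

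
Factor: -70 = -1 * 2^1 * 5^1 * 7^1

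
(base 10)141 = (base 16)8d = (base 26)5b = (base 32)4d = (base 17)85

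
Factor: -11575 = -1*5^2*463^1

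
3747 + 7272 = 11019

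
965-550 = 415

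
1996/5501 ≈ 0.363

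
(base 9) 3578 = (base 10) 2663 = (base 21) 60h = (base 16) a67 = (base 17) 93b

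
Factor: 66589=17^1 * 3917^1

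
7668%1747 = 680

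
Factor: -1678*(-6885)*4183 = 2^1*3^4*5^1*17^1*47^1*89^1*839^1 = 48326324490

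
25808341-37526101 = -11717760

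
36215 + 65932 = 102147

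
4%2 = 0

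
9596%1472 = 764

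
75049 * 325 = 24390925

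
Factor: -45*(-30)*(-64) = -1*2^7*3^3*5^2 = -86400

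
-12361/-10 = 1236 + 1/10 = 1236.10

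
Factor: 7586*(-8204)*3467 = -1*2^3*7^1*293^1*3467^1*3793^1 = -215770631048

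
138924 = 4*34731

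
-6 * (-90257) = 541542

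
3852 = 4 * 963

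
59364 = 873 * 68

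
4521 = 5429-908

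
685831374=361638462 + 324192912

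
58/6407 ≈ 0.00905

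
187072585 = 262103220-75030635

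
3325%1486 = 353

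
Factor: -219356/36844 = -1*29^1*31^1*151^(-1) = -899/151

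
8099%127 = 98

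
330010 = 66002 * 5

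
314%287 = 27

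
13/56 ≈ 0.232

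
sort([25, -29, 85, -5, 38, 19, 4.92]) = [-29, -5, 4.92, 19, 25, 38, 85]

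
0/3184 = 0 = 0.00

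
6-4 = 2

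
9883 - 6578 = 3305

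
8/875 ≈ 0.00914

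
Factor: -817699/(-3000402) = 2^(-1)*3^(-4)*619^1*1321^1*18521^(-1) 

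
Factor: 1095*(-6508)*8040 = -1*2^5*3^2*5^2*67^1*73^1*1627^1 = -57295130400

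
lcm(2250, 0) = 0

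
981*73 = 71613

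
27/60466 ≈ 0.000447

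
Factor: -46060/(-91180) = 7^2*97^(-1) = 49/97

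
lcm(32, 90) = 1440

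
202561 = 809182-606621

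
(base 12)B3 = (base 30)4F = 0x87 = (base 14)99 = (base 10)135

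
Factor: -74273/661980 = -1*2^(-2)*3^(-1)*5^(-1)*11^(-1)*17^1*59^(-1)*257^1 = -4369/38940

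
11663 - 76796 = -65133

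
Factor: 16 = 2^4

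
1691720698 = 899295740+792424958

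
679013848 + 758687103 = 1437700951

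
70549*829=58485121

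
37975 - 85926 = -47951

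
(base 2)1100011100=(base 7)2215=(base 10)796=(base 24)194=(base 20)1jg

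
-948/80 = -237/20 = -11.85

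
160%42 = 34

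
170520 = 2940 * 58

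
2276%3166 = 2276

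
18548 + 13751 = 32299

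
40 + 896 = 936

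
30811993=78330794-47518801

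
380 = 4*95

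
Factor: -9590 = -1*2^1*5^1*7^1*137^1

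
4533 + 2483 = 7016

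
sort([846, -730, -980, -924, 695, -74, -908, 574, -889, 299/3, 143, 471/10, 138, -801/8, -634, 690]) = [-980, -924, -908, -889, -730, -634, -801/8, -74, 471/10, 299/3, 138, 143, 574, 690, 695, 846]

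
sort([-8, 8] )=[-8, 8] 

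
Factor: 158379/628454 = 2^(-1) * 3^1 * 13^1 * 31^1 * 131^1 * 314227^(-1) 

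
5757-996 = 4761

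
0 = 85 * 0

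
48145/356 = 135 + 85/356 ≈ 135.24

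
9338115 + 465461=9803576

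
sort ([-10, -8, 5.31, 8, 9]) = [-10, -8, 5.31, 8, 9]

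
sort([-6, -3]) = [-6, -3]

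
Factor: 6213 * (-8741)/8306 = -1 * 2^(-1) * 3^1 * 19^1 * 109^1 * 4153^(-1) * 8741^1 = -54307833/8306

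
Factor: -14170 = -1*2^1*5^1*13^1*109^1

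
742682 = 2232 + 740450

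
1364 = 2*682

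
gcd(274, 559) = 1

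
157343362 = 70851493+86491869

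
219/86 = 2 + 47/86≈2.55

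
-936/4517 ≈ -0.207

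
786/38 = 393/19 ≈ 20.68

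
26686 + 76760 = 103446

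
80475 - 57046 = 23429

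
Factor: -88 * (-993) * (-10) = -1 * 2^4 * 3^1 * 5^1 * 11^1 * 331^1 = -873840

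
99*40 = 3960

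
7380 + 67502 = 74882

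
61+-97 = -36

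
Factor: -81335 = -1*5^1*16267^1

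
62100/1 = 62100 = 62100.00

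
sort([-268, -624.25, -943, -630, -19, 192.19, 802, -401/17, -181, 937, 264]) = [-943, -630, -624.25, -268, -181, -401/17, -19, 192.19, 264, 802, 937]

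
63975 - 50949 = 13026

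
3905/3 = 1301 + 2/3 ≈ 1301.67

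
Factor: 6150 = 2^1*3^1*5^2*41^1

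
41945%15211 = 11523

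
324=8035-7711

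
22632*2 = 45264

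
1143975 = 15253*75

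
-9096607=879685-9976292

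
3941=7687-3746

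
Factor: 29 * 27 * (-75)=-1 * 3^4 * 5^2 * 29^1=-58725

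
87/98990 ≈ 0.000879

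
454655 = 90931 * 5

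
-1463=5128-6591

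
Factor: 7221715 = 5^1 * 163^1 * 8861^1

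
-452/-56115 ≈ 0.00805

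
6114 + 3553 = 9667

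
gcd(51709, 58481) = 1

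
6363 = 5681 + 682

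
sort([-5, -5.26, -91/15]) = [-91/15, -5.26, -5]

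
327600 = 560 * 585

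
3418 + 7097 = 10515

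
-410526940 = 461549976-872076916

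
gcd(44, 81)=1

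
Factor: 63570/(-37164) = -1*2^(-1)*5^1*13^1*19^(-1) = -65/38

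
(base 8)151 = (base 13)81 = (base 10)105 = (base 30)3f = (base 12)89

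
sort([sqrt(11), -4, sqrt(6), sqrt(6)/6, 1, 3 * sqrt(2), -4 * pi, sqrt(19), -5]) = [-4 * pi, -5, -4, sqrt(6)/6, 1, sqrt(6), sqrt(11), 3 * sqrt(2), sqrt(19)]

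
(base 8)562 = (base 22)gi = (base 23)g2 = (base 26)e6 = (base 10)370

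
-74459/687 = -108 - 263/687 ≈ -108.38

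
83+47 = 130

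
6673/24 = 278+1/24 ≈ 278.04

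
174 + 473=647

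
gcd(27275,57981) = 1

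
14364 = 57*252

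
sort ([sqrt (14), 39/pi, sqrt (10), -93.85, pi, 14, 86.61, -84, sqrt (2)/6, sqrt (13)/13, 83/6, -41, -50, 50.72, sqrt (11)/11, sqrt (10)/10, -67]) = [-93.85, -84, -67, -50, -41, sqrt (2)/6, sqrt (13)/13, sqrt (11)/11, sqrt (10)/10, pi, sqrt (10), sqrt (14), 39/pi, 83/6, 14, 50.72, 86.61]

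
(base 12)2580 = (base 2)1000010110000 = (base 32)45g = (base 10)4272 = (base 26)688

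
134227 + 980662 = 1114889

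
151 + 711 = 862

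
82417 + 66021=148438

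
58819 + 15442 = 74261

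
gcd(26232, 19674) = 6558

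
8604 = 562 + 8042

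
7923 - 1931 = 5992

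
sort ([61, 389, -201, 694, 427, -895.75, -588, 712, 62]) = [-895.75, -588, -201, 61, 62, 389, 427, 694, 712]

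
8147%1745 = 1167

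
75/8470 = 15/1694 ≈ 0.00885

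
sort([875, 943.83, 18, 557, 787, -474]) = [-474, 18, 557, 787, 875, 943.83]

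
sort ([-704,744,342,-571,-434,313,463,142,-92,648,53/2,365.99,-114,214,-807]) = [-807,-704,-571,-434,-114,-92,53/2,142,214,313,342,365.99,463,648,744]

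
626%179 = 89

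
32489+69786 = 102275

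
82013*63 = 5166819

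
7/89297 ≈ 0.0000784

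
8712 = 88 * 99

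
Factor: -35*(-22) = 2^1*5^1*7^1*11^1 = 770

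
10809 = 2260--8549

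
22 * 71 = 1562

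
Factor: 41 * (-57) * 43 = -1 * 3^1 * 19^1 * 41^1 * 43^1 = -100491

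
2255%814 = 627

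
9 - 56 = -47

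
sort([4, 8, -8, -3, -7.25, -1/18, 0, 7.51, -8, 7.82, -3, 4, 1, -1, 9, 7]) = [-8, -8, -7.25, -3, -3, -1, -1/18, 0, 1, 4, 4, 7, 7.51, 7.82, 8, 9]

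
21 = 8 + 13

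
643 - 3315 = -2672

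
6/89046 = 1/14841 ≈ 0.0000674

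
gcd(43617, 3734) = 1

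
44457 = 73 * 609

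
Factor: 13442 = 2^1*11^1*13^1*47^1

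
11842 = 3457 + 8385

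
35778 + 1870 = 37648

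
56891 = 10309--46582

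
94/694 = 47/347 ≈ 0.135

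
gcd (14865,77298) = 2973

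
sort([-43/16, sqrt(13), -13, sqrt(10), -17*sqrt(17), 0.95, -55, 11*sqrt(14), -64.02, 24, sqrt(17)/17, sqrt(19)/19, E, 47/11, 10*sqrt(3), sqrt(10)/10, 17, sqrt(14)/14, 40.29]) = [-17*sqrt(17), -64.02, -55, -13, -43/16, sqrt(19)/19, sqrt(17)/17, sqrt(14)/14, sqrt(10)/10, 0.95, E, sqrt(10), sqrt(13), 47/11, 17, 10*sqrt(3), 24, 40.29, 11*sqrt(14)]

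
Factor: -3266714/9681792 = -1*2^(-6)*3^(-1)*11^1*19^(-1)*83^1*1327^(-1)*1789^1 = -1633357/4840896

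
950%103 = 23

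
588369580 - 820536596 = -232167016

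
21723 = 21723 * 1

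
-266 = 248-514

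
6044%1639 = 1127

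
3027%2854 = 173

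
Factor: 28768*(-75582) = -1*2^6*3^2*13^1*17^1*19^1*29^1*31^1 = -2174342976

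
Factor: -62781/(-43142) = 2^(-1) * 3^1 * 11^(-1) * 17^1 * 37^(-1) * 53^(-1) * 1231^1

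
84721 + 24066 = 108787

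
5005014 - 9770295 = -4765281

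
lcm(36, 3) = 36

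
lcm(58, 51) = 2958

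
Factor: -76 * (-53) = 2^2 * 19^1 * 53^1 = 4028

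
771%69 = 12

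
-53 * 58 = -3074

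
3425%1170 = 1085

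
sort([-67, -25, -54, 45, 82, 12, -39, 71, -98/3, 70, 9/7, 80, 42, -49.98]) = [-67, -54, -49.98, -39, -98/3, -25, 9/7, 12, 42, 45, 70, 71, 80, 82]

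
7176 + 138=7314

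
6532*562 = 3670984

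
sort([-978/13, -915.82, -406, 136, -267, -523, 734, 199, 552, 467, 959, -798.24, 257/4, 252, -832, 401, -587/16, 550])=[-915.82, -832, -798.24, -523, -406, -267, -978/13, -587/16, 257/4, 136, 199, 252, 401, 467, 550, 552, 734, 959]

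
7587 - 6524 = 1063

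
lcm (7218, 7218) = 7218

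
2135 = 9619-7484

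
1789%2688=1789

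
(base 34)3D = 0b1110011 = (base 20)5F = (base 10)115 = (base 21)5A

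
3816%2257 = 1559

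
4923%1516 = 375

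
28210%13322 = 1566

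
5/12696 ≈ 0.000394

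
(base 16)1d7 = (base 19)15f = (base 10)471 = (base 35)dg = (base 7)1242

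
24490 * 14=342860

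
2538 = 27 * 94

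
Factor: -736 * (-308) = 2^7 * 7^1 * 11^1 * 23^1 = 226688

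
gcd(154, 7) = 7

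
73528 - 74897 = -1369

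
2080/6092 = 520/1523 ≈ 0.341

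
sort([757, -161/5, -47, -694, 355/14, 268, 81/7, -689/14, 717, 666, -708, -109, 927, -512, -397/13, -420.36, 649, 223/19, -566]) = [-708, -694, -566, -512, -420.36, -109, -689/14, -47, -161/5, -397/13, 81/7, 223/19, 355/14, 268, 649, 666, 717, 757, 927]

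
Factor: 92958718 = 2^1*1187^1*39157^1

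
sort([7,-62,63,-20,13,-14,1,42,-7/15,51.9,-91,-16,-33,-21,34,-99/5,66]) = [-91,-62,-33,-21,-20,-99/5,-16,-14,-7/15,1,7,13,34,42,51.9,63,66]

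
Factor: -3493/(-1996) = 2^(-2) * 7^1 = 7/4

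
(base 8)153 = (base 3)10222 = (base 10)107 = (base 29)3k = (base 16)6b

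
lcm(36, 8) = 72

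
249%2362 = 249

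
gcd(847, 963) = 1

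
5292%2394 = 504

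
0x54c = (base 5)20411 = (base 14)6cc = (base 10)1356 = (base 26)204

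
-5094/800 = -6 - 147/400 ≈ -6.37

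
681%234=213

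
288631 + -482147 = -193516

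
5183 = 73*71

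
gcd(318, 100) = 2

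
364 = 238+126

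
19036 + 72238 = 91274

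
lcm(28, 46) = 644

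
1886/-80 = -943/40 ≈ -23.58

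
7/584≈0.0120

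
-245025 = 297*(-825)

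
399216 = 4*99804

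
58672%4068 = 1720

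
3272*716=2342752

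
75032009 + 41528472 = 116560481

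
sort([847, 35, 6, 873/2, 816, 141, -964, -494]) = [-964, -494, 6, 35, 141, 873/2, 816, 847]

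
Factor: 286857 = 3^2*31873^1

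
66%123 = 66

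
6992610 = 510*13711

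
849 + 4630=5479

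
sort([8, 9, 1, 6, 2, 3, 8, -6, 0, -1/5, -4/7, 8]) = [-6, -4/7, -1/5, 0, 1, 2, 3, 6, 8, 8, 8, 9]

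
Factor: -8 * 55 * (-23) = 2^3 * 5^1 * 11^1 * 23^1 = 10120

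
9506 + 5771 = 15277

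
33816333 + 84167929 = 117984262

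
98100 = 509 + 97591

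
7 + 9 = 16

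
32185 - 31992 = 193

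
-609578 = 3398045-4007623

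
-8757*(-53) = 464121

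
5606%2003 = 1600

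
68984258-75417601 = -6433343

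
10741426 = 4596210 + 6145216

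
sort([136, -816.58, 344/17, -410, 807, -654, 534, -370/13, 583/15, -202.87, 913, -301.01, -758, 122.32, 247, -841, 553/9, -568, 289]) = [-841, -816.58, -758, -654, -568, -410, -301.01, -202.87, -370/13, 344/17, 583/15, 553/9, 122.32, 136, 247, 289, 534, 807, 913]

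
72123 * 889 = 64117347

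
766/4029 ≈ 0.190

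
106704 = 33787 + 72917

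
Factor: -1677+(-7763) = -1*2^5*5^1*59^1 = -9440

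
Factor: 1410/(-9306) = -1 * 3^(-1) * 5^1 * 11^(-1) = -5/33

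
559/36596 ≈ 0.0153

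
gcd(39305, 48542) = 1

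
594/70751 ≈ 0.00840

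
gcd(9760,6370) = 10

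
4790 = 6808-2018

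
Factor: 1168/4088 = 2^1 * 7^ (-1) = 2/7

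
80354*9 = 723186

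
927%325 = 277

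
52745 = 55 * 959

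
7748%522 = 440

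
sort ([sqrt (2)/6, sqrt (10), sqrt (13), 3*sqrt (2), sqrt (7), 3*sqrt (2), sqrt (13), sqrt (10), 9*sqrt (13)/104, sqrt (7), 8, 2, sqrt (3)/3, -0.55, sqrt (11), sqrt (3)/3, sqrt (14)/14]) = [-0.55, sqrt (2)/6, sqrt (14)/14, 9*sqrt (13)/104, sqrt (3)/3, sqrt (3)/3, 2, sqrt (7), sqrt (7), sqrt (10), sqrt (10), sqrt (11), sqrt (13), sqrt (13), 3*sqrt (2), 3*sqrt (2), 8]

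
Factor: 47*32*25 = 2^5*5^2*47^1 = 37600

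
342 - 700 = -358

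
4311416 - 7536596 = -3225180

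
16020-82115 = -66095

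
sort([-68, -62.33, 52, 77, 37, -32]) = [-68, -62.33, -32, 37, 52, 77]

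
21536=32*673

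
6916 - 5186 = 1730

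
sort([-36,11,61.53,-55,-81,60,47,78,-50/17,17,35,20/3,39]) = [-81,-55,-36,-50/17,20/3,11,17,35,39,47,60,61.53,78]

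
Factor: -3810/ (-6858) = 3^ (-2) * 5^1 = 5/9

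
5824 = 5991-167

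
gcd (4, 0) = 4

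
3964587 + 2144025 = 6108612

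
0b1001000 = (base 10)72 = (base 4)1020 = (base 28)2g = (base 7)132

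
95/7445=19/1489 ≈ 0.0128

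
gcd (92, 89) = 1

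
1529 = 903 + 626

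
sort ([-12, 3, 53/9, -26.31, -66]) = [-66, -26.31, -12, 3, 53/9]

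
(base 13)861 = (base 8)2627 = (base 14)743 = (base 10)1431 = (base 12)9b3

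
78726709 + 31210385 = 109937094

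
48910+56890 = 105800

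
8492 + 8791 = 17283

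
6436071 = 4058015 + 2378056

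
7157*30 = 214710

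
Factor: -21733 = -1*103^1*211^1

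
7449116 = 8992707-1543591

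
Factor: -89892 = -1*2^2*3^2*11^1*227^1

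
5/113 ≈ 0.0442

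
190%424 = 190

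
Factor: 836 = 2^2*11^1*19^1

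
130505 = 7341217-7210712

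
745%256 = 233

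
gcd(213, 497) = 71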